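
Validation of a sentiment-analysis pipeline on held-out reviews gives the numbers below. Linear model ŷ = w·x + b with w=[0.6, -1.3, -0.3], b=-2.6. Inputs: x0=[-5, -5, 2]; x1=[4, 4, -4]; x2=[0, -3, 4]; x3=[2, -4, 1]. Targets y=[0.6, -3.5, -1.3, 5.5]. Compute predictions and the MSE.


ŷ0 = (0.6)·(-5) + (-1.3)·(-5) + (-0.3)·(2) - 2.6 = 0.3
ŷ1 = (0.6)·(4) + (-1.3)·(4) + (-0.3)·(-4) - 2.6 = -4.2
ŷ2 = (0.6)·(0) + (-1.3)·(-3) + (-0.3)·(4) - 2.6 = 0.1
ŷ3 = (0.6)·(2) + (-1.3)·(-4) + (-0.3)·(1) - 2.6 = 3.5
errors² = [0.09, 0.49, 1.96, 4.0]
MSE = 6.5400/4 = 1.635

1.635


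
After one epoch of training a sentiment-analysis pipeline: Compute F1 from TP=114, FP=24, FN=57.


Precision = 114/138 = 0.8261
Recall = 114/171 = 0.6667
F1 = 2·P·R/(P+R) = 2·TP/(2·TP+FP+FN) = 228/(228+24+57) = 228/309 = 0.7379

0.7379


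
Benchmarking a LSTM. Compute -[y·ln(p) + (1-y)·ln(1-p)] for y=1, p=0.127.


BCE = -[y·ln(p) + (1-y)·ln(1-p)]
= -1·ln(0.127) - 0
= -ln(0.127) = 2.0636

2.0636


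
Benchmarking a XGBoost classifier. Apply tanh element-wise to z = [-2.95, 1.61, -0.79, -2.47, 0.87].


tanh(-2.95) = -0.9945
tanh(1.61) = 0.9232
tanh(-0.79) = -0.6584
tanh(-2.47) = -0.9858
tanh(0.87) = 0.7014
result = [-0.9945, 0.9232, -0.6584, -0.9858, 0.7014]

[-0.9945, 0.9232, -0.6584, -0.9858, 0.7014]


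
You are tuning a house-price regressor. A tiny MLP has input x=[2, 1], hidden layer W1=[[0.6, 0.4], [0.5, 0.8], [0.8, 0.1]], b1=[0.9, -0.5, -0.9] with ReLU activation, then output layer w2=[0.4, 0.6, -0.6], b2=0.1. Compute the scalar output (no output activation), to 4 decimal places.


z1[0] = (0.6)·(2) + (0.4)·(1) + 0.9 = 2.5
z1[1] = (0.5)·(2) + (0.8)·(1) - 0.5 = 1.3
z1[2] = (0.8)·(2) + (0.1)·(1) - 0.9 = 0.8
h = ReLU(z1) = [2.5, 1.3, 0.8]
output = (0.4)·(2.5) + (0.6)·(1.3) + (-0.6)·(0.8) + 0.1 = 1.4

1.4


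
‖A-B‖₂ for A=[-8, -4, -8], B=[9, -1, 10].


d = √((-8-9)² + (-4+ 1)² + (-8-10)²)
  = √(289 + 9 + 324)
  = √622 = 24.9399

24.9399


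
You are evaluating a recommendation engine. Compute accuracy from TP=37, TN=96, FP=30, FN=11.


Accuracy = (TP+TN)/(TP+TN+FP+FN)
= (37+96)/(174)
= 133/174 = 76.44%

76.44%


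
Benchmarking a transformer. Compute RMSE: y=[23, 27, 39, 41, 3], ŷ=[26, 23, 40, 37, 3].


MSE = 42/5 = 8.4
RMSE = √(42/5) = 2.8983

2.8983


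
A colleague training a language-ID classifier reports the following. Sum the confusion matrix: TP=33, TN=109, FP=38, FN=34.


Total = TP + TN + FP + FN
= 33 + 109 + 38 + 34
= 214
(Predicted positive: 71, predicted negative: 143)

214


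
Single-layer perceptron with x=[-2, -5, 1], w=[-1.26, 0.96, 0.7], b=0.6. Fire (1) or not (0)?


z = (-2)·(-1.26) + (-5)·(0.96) + (1)·(0.7) + 0.6
  = -0.98
step(z) = 0 (z<0)

0


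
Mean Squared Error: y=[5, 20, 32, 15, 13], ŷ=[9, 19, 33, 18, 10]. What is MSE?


Squared errors: (5-9)²=16, (20-19)²=1, (32-33)²=1, (15-18)²=9, (13-10)²=9
Sum = 36
MSE = 36/5 = 36/5

36/5


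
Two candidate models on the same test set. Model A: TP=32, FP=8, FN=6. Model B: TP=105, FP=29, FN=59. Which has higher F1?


Model A: P=32/40=0.8, R=32/38=0.8421, F1=2PR/(P+R)=2TP/(2TP+FP+FN)=64/78=0.8205
Model B: P=105/134=0.7836, R=105/164=0.6402, F1=2PR/(P+R)=2TP/(2TP+FP+FN)=210/298=0.7047
0.8205 > 0.7047 → Model A

Model A


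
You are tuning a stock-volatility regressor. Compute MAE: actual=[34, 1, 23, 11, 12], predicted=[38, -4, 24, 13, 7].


Absolute errors: |34-38|=4, |1+ 4|=5, |23-24|=1, |11-13|=2, |12-7|=5
Sum = 17
MAE = 17/5 = 17/5

17/5


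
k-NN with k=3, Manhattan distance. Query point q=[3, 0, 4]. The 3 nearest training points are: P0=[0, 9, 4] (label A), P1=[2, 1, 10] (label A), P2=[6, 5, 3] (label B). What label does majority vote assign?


d(q,P0) = 12  (label A)
d(q,P1) = 8  (label A)
d(q,P2) = 9  (label B)
Votes: A=2, B=1
Majority → A

A


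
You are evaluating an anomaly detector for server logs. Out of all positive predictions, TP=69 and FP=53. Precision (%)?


Precision = TP/(TP+FP)
= 69/(69+53)
= 69/122 = 56.56%

56.56%


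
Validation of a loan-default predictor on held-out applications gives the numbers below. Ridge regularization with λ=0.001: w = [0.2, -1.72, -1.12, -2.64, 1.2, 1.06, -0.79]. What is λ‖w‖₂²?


‖w‖₂² = (0.2)² + (-1.72)² + (-1.12)² + (-2.64)² + (1.2)² + (1.06)² + (-0.79)²
     = 0.04 + 2.9584 + 1.2544 + 6.9696 + 1.44 + 1.1236 + 0.6241
     = 14.4101
λ·‖w‖₂² = 0.001·14.4101 = 0.01441

0.01441


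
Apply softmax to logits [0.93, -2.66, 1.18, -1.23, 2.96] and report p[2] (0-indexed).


Exponentials: e^0.93=2.5345, e^-2.66=0.0699, e^1.18=3.2544, e^-1.23=0.2923, e^2.96=19.298
Sum = 25.4491
Softmax = [0.0996, 0.0027, 0.1279, 0.0115, 0.7583]
p[2] = 3.2544/25.4491 = 0.1279

0.1279


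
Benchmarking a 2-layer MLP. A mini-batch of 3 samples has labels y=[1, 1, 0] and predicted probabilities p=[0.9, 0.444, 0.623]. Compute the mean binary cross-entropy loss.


L[0] = -ln(0.9) = 0.1054
L[1] = -ln(0.444) = 0.8119
L[2] = -ln(1-0.623) = -ln(0.377) = 0.9755
mean = (0.1054 + 0.8119 + 0.9755)/3 = 0.6309

0.6309


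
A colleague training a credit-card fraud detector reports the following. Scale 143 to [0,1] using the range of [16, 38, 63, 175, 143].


min=16, max=175
(143-16)/(175-16) = 127/159 = 0.7987

0.7987


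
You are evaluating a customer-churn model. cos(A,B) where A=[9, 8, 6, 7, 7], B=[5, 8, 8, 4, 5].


A·B = 9·5 + 8·8 + 6·8 + 7·4 + 7·5 = 220
‖A‖ = √279 = 16.7033, ‖B‖ = √194 = 13.9284
cos = 220/(√279·√194) = 220/√54126 = 0.9456

0.9456


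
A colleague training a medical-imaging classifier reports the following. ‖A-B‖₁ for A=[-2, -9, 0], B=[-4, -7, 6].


d = |-2+ 4| + |-9+ 7| + |0-6|
  = 2 + 2 + 6
  = 10

10


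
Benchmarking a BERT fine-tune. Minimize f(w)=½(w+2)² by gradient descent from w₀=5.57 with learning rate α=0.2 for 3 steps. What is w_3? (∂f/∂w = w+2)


step 1: grad = 5.57+2 = 7.57; w = 5.57 - 0.2·(7.57) = 4.056
step 2: grad = 4.056+2 = 6.056; w = 4.056 - 0.2·(6.056) = 2.8448
step 3: grad = 2.8448+2 = 4.8448; w = 2.8448 - 0.2·(4.8448) = 1.87584

1.87584


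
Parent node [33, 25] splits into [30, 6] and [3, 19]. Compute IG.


Parent = [33, 25], H_parent = 0.9862
H_left = 0.65 (n=36), H_right = 0.5746 (n=22)
H_children = (36/58)·0.65 + (22/58)·0.5746 = 0.6214
IG = 0.9862 - 0.6214 = 0.3648

0.3648


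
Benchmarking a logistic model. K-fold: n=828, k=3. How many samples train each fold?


Fold size = 828/3 = 276
Training per fold = 828 - 276 = 552

552


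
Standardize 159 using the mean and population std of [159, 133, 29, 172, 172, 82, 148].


μ = 127.8571, σ = 49.5333
z = (159 - 127.8571)/49.5333 = 0.6287

0.6287


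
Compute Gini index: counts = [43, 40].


Probabilities: [43/83, 40/83] ≈ [0.5181, 0.4819]
Σpᵢ² = (1849 + 1600)/83² = 3449/6889
Gini = 1 - Σpᵢ² = 1 - 3449/6889 = 0.4993

0.4993


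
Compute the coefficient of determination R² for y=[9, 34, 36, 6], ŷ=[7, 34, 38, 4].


ȳ = 21.25
SS_res = Σ(y-ŷ)² = 12
SS_tot = Σ(y-ȳ)² = 762.75
R² = 1 - SS_res/SS_tot = 1 - 0.0157 = 0.9843

0.9843


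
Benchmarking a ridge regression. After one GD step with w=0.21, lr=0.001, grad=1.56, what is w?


w_new = w - α·∇
= 0.21 - 0.001·1.56
= 0.21 - 0.00156
= 0.20844

0.20844


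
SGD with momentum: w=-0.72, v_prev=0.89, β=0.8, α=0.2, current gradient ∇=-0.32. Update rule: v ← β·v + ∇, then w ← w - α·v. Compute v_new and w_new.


v_new = 0.8·0.89 - 0.32 = 0.712 - 0.32 = 0.392
w_new = -0.72 - 0.2·0.392 = -0.72 - 0.0784 = -0.7984

v_new=0.392, w_new=-0.7984


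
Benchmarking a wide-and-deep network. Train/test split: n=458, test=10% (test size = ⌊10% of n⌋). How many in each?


Test = ⌊458·10/100⌋ = 45
Train = 458 - 45 = 413

Train: 413, Test: 45


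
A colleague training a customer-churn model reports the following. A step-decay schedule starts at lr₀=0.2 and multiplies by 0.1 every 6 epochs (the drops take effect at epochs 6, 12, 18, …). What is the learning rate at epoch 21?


n_drops = ⌊21/6⌋ = 3
lr = 0.2·0.1^3 = 0.2·0.001 = 0.0002

0.0002


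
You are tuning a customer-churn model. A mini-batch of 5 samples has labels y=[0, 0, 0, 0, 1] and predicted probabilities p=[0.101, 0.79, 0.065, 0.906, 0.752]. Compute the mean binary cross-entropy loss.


L[0] = -ln(1-0.101) = -ln(0.899) = 0.1065
L[1] = -ln(1-0.79) = -ln(0.21) = 1.5606
L[2] = -ln(1-0.065) = -ln(0.935) = 0.0672
L[3] = -ln(1-0.906) = -ln(0.094) = 2.3645
L[4] = -ln(0.752) = 0.285
mean = (0.1065 + 1.5606 + 0.0672 + 2.3645 + 0.285)/5 = 0.8768

0.8768


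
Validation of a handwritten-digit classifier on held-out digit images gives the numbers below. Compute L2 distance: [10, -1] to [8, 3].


d = √((10-8)² + (-1-3)²)
  = √(4 + 16)
  = √20 = 4.4721

4.4721


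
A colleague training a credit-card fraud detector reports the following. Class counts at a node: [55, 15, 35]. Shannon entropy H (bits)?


Probabilities: [55/105, 15/105, 35/105] ≈ [0.5238, 0.1429, 0.3333]
H = -((55/105)·log₂(55/105) + (15/105)·log₂(15/105) + (35/105)·log₂(35/105))
  = 1.418 bits

1.418 bits


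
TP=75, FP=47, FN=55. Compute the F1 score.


Precision = 75/122 = 0.6148
Recall = 75/130 = 0.5769
F1 = 2·P·R/(P+R) = 2·TP/(2·TP+FP+FN) = 150/(150+47+55) = 150/252 = 0.5952

0.5952


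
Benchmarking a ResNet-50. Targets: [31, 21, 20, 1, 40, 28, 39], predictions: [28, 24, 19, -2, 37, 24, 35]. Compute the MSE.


Squared errors: (31-28)²=9, (21-24)²=9, (20-19)²=1, (1+ 2)²=9, (40-37)²=9, (28-24)²=16, (39-35)²=16
Sum = 69
MSE = 69/7 = 69/7

69/7


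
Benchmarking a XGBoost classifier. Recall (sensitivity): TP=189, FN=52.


Recall = TP/(TP+FN)
= 189/(189+52)
= 189/241 = 78.42%

78.42%


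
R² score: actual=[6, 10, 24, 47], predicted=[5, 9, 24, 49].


ȳ = 21.75
SS_res = Σ(y-ŷ)² = 6
SS_tot = Σ(y-ȳ)² = 1028.75
R² = 1 - SS_res/SS_tot = 1 - 0.0058 = 0.9942

0.9942


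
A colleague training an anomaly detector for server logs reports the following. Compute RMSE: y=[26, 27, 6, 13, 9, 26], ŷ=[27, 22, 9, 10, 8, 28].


MSE = 49/6 = 8.1667
RMSE = √(49/6) = 2.8577

2.8577


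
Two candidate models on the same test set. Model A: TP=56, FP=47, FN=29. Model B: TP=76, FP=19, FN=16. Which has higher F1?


Model A: P=56/103=0.5437, R=56/85=0.6588, F1=2PR/(P+R)=2TP/(2TP+FP+FN)=112/188=0.5957
Model B: P=76/95=0.8, R=76/92=0.8261, F1=2PR/(P+R)=2TP/(2TP+FP+FN)=152/187=0.8128
0.5957 < 0.8128 → Model B

Model B


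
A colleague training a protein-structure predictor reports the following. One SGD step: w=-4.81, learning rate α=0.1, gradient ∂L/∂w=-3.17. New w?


w_new = w - α·∇
= -4.81 - 0.1·-3.17
= -4.81 + 0.317
= -4.493

-4.493


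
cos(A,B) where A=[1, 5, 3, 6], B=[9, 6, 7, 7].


A·B = 1·9 + 5·6 + 3·7 + 6·7 = 102
‖A‖ = √71 = 8.4261, ‖B‖ = √215 = 14.6629
cos = 102/(√71·√215) = 102/√15265 = 0.8256

0.8256


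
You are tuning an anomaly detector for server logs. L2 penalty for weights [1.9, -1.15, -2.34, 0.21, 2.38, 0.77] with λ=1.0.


‖w‖₂² = (1.9)² + (-1.15)² + (-2.34)² + (0.21)² + (2.38)² + (0.77)²
     = 3.61 + 1.3225 + 5.4756 + 0.0441 + 5.6644 + 0.5929
     = 16.7095
λ·‖w‖₂² = 1.0·16.7095 = 16.7095

16.7095


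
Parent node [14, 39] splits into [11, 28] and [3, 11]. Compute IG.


Parent = [14, 39], H_parent = 0.8329
H_left = 0.8582 (n=39), H_right = 0.7496 (n=14)
H_children = (39/53)·0.8582 + (14/53)·0.7496 = 0.8295
IG = 0.8329 - 0.8295 = 0.0034

0.0034


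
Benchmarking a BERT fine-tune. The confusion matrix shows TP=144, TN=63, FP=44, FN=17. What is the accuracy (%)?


Accuracy = (TP+TN)/(TP+TN+FP+FN)
= (144+63)/(268)
= 207/268 = 77.24%

77.24%


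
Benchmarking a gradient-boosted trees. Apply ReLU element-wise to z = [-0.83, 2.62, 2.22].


ReLU(-0.83) = max(0, -0.83) = 0.0
ReLU(2.62) = max(0, 2.62) = 2.62
ReLU(2.22) = max(0, 2.22) = 2.22
result = [0.0, 2.62, 2.22]

[0.0, 2.62, 2.22]


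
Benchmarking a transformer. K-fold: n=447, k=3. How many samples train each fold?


Fold size = 447/3 = 149
Training per fold = 447 - 149 = 298

298


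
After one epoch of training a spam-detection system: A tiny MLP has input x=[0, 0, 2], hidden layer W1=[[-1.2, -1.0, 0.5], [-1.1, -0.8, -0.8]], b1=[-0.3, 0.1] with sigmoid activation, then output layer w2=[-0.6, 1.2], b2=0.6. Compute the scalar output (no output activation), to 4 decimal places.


z1[0] = (-1.2)·(0) + (-1.0)·(0) + (0.5)·(2) - 0.3 = 0.7
z1[1] = (-1.1)·(0) + (-0.8)·(0) + (-0.8)·(2) + 0.1 = -1.5
h = sigmoid(z1) = [0.6682, 0.1824]
output = (-0.6)·(0.6682) + (1.2)·(0.1824) + 0.6 = 0.418

0.418


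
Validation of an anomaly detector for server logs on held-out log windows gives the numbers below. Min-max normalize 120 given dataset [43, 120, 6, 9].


min=6, max=120
(120-6)/(120-6) = 114/114 = 1.0

1.0


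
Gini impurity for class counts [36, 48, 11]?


Probabilities: [36/95, 48/95, 11/95] ≈ [0.3789, 0.5053, 0.1158]
Σpᵢ² = (1296 + 2304 + 121)/95² = 3721/9025
Gini = 1 - Σpᵢ² = 1 - 3721/9025 = 0.5877

0.5877


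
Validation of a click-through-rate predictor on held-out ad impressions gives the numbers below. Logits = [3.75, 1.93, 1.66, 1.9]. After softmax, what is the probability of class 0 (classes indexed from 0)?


Exponentials: e^3.75=42.5211, e^1.93=6.8895, e^1.66=5.2593, e^1.9=6.6859
Sum = 61.3558
Softmax = [0.693, 0.1123, 0.0857, 0.109]
p[0] = 42.5211/61.3558 = 0.693

0.693


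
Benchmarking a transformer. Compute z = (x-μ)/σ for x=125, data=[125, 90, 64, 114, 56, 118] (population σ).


μ = 94.5, σ = 26.7566
z = (125 - 94.5)/26.7566 = 1.1399

1.1399


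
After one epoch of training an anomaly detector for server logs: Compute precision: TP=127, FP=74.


Precision = TP/(TP+FP)
= 127/(127+74)
= 127/201 = 63.18%

63.18%


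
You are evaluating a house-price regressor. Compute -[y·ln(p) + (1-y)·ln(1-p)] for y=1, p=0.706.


BCE = -[y·ln(p) + (1-y)·ln(1-p)]
= -1·ln(0.706) - 0
= -ln(0.706) = 0.3481

0.3481


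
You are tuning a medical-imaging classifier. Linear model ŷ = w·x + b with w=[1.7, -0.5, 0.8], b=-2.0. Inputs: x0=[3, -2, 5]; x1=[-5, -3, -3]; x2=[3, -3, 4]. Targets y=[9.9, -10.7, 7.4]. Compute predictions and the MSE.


ŷ0 = (1.7)·(3) + (-0.5)·(-2) + (0.8)·(5) - 2.0 = 8.1
ŷ1 = (1.7)·(-5) + (-0.5)·(-3) + (0.8)·(-3) - 2.0 = -11.4
ŷ2 = (1.7)·(3) + (-0.5)·(-3) + (0.8)·(4) - 2.0 = 7.8
errors² = [3.24, 0.49, 0.16]
MSE = 3.8900/3 = 1.2967

1.2967


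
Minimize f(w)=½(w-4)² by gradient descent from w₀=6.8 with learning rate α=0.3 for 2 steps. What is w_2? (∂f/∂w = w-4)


step 1: grad = 6.8-4 = 2.8; w = 6.8 - 0.3·(2.8) = 5.96
step 2: grad = 5.96-4 = 1.96; w = 5.96 - 0.3·(1.96) = 5.372

5.372


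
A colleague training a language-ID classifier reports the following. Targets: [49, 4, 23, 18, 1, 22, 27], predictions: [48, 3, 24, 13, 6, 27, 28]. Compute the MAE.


Absolute errors: |49-48|=1, |4-3|=1, |23-24|=1, |18-13|=5, |1-6|=5, |22-27|=5, |27-28|=1
Sum = 19
MAE = 19/7 = 19/7

19/7


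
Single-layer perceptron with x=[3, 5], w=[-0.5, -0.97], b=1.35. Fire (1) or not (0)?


z = (3)·(-0.5) + (5)·(-0.97) + 1.35
  = -5.0
step(z) = 0 (z<0)

0


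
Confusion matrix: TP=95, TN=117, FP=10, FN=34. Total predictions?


Total = TP + TN + FP + FN
= 95 + 117 + 10 + 34
= 256
(Predicted positive: 105, predicted negative: 151)

256


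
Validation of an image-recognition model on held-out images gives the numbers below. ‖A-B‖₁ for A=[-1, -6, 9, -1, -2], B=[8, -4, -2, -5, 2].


d = |-1-8| + |-6+ 4| + |9+ 2| + |-1+ 5| + |-2-2|
  = 9 + 2 + 11 + 4 + 4
  = 30

30


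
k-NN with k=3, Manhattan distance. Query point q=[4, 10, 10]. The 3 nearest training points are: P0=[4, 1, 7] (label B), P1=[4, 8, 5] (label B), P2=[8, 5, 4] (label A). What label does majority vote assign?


d(q,P0) = 12  (label B)
d(q,P1) = 7  (label B)
d(q,P2) = 15  (label A)
Votes: A=1, B=2
Majority → B

B


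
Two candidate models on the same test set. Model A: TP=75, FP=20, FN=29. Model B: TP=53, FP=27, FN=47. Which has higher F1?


Model A: P=75/95=0.7895, R=75/104=0.7212, F1=2PR/(P+R)=2TP/(2TP+FP+FN)=150/199=0.7538
Model B: P=53/80=0.6625, R=53/100=0.53, F1=2PR/(P+R)=2TP/(2TP+FP+FN)=106/180=0.5889
0.7538 > 0.5889 → Model A

Model A


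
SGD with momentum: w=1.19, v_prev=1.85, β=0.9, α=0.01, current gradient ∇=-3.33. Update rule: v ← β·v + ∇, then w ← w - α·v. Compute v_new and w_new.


v_new = 0.9·1.85 - 3.33 = 1.665 - 3.33 = -1.665
w_new = 1.19 - 0.01·-1.665 = 1.19 + 0.01665 = 1.20665

v_new=-1.665, w_new=1.20665


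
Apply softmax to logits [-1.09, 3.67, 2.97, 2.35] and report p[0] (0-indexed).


Exponentials: e^-1.09=0.3362, e^3.67=39.2519, e^2.97=19.4919, e^2.35=10.4856
Sum = 69.5656
Softmax = [0.0048, 0.5642, 0.2802, 0.1507]
p[0] = 0.3362/69.5656 = 0.0048

0.0048


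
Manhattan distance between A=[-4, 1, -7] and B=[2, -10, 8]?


d = |-4-2| + |1+ 10| + |-7-8|
  = 6 + 11 + 15
  = 32

32


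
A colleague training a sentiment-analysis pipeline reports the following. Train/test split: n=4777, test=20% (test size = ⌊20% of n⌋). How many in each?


Test = ⌊4777·20/100⌋ = 955
Train = 4777 - 955 = 3822

Train: 3822, Test: 955


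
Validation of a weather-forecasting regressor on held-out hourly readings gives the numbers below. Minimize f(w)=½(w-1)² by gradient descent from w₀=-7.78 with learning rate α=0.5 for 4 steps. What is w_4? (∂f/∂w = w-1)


step 1: grad = -7.78-1 = -8.78; w = -7.78 - 0.5·(-8.78) = -3.39
step 2: grad = -3.39-1 = -4.39; w = -3.39 - 0.5·(-4.39) = -1.195
step 3: grad = -1.195-1 = -2.195; w = -1.195 - 0.5·(-2.195) = -0.0975
step 4: grad = -0.0975-1 = -1.0975; w = -0.0975 - 0.5·(-1.0975) = 0.45125

0.45125


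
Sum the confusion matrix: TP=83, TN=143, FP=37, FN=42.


Total = TP + TN + FP + FN
= 83 + 143 + 37 + 42
= 305
(Predicted positive: 120, predicted negative: 185)

305


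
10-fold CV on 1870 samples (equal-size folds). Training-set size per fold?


Fold size = 1870/10 = 187
Training per fold = 1870 - 187 = 1683

1683


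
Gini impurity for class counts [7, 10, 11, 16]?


Probabilities: [7/44, 10/44, 11/44, 16/44] ≈ [0.1591, 0.2273, 0.25, 0.3636]
Σpᵢ² = (49 + 100 + 121 + 256)/44² = 526/1936
Gini = 1 - Σpᵢ² = 1 - 526/1936 = 0.7283

0.7283


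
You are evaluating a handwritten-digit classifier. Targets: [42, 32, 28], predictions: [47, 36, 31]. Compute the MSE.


Squared errors: (42-47)²=25, (32-36)²=16, (28-31)²=9
Sum = 50
MSE = 50/3 = 50/3

50/3


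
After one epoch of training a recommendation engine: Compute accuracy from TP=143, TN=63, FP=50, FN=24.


Accuracy = (TP+TN)/(TP+TN+FP+FN)
= (143+63)/(280)
= 206/280 = 73.57%

73.57%


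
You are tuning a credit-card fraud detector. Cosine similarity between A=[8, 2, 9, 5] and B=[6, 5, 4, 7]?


A·B = 8·6 + 2·5 + 9·4 + 5·7 = 129
‖A‖ = √174 = 13.1909, ‖B‖ = √126 = 11.225
cos = 129/(√174·√126) = 129/√21924 = 0.8712

0.8712


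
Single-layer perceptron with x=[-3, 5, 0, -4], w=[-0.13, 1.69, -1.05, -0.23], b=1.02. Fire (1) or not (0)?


z = (-3)·(-0.13) + (5)·(1.69) + (0)·(-1.05) + (-4)·(-0.23) + 1.02
  = 10.78
step(z) = 1 (z≥0)

1


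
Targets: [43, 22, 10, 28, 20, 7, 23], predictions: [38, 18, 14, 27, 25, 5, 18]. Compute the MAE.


Absolute errors: |43-38|=5, |22-18|=4, |10-14|=4, |28-27|=1, |20-25|=5, |7-5|=2, |23-18|=5
Sum = 26
MAE = 26/7 = 26/7

26/7


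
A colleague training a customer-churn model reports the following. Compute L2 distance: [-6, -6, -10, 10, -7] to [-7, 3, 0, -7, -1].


d = √((-6+ 7)² + (-6-3)² + (-10-0)² + (10+ 7)² + (-7+ 1)²)
  = √(1 + 81 + 100 + 289 + 36)
  = √507 = 22.5167

22.5167


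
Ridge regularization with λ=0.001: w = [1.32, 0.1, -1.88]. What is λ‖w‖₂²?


‖w‖₂² = (1.32)² + (0.1)² + (-1.88)²
     = 1.7424 + 0.01 + 3.5344
     = 5.2868
λ·‖w‖₂² = 0.001·5.2868 = 0.005287

0.005287


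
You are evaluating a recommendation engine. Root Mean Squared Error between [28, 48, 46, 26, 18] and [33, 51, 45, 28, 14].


MSE = 55/5 = 11
RMSE = √(55/5) = 3.3166

3.3166


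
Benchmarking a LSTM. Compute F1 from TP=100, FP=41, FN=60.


Precision = 100/141 = 0.7092
Recall = 100/160 = 0.625
F1 = 2·P·R/(P+R) = 2·TP/(2·TP+FP+FN) = 200/(200+41+60) = 200/301 = 0.6645

0.6645


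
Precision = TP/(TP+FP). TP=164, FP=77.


Precision = TP/(TP+FP)
= 164/(164+77)
= 164/241 = 68.05%

68.05%


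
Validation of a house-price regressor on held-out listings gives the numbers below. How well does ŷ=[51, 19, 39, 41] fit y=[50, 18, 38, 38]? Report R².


ȳ = 36
SS_res = Σ(y-ŷ)² = 12
SS_tot = Σ(y-ȳ)² = 528
R² = 1 - SS_res/SS_tot = 1 - 0.0227 = 0.9773

0.9773


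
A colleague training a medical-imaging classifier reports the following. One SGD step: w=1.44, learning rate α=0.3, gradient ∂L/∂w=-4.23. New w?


w_new = w - α·∇
= 1.44 - 0.3·-4.23
= 1.44 + 1.269
= 2.709

2.709


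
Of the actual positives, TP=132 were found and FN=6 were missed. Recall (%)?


Recall = TP/(TP+FN)
= 132/(132+6)
= 132/138 = 95.65%

95.65%


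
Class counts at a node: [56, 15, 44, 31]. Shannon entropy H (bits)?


Probabilities: [56/146, 15/146, 44/146, 31/146] ≈ [0.3836, 0.1027, 0.3014, 0.2123]
H = -((56/146)·log₂(56/146) + (15/146)·log₂(15/146) + (44/146)·log₂(44/146) + (31/146)·log₂(31/146))
  = 1.8637 bits

1.8637 bits


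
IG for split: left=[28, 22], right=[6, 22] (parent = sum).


Parent = [34, 44], H_parent = 0.9881
H_left = 0.9896 (n=50), H_right = 0.7496 (n=28)
H_children = (50/78)·0.9896 + (28/78)·0.7496 = 0.9034
IG = 0.9881 - 0.9034 = 0.0847

0.0847


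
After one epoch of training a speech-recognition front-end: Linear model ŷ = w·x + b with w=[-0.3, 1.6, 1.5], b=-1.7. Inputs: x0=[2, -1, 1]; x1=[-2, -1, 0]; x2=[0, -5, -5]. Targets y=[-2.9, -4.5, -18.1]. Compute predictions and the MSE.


ŷ0 = (-0.3)·(2) + (1.6)·(-1) + (1.5)·(1) - 1.7 = -2.4
ŷ1 = (-0.3)·(-2) + (1.6)·(-1) + (1.5)·(0) - 1.7 = -2.7
ŷ2 = (-0.3)·(0) + (1.6)·(-5) + (1.5)·(-5) - 1.7 = -17.2
errors² = [0.25, 3.24, 0.81]
MSE = 4.3000/3 = 1.4333

1.4333


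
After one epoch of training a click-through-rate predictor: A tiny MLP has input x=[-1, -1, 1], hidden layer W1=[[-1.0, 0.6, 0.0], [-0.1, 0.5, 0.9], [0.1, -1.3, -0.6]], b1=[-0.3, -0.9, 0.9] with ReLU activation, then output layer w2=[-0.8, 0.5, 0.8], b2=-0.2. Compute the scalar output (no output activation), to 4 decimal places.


z1[0] = (-1.0)·(-1) + (0.6)·(-1) + (0.0)·(1) - 0.3 = 0.1
z1[1] = (-0.1)·(-1) + (0.5)·(-1) + (0.9)·(1) - 0.9 = -0.4
z1[2] = (0.1)·(-1) + (-1.3)·(-1) + (-0.6)·(1) + 0.9 = 1.5
h = ReLU(z1) = [0.1, 0.0, 1.5]
output = (-0.8)·(0.1) + (0.5)·(0.0) + (0.8)·(1.5) - 0.2 = 0.92

0.92


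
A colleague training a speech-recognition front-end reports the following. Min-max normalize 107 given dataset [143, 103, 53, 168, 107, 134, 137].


min=53, max=168
(107-53)/(168-53) = 54/115 = 0.4696

0.4696


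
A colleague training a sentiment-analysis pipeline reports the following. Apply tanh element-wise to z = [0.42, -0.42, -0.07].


tanh(0.42) = 0.3969
tanh(-0.42) = -0.3969
tanh(-0.07) = -0.0699
result = [0.3969, -0.3969, -0.0699]

[0.3969, -0.3969, -0.0699]


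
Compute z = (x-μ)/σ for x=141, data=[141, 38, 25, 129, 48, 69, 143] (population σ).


μ = 84.7143, σ = 47.6137
z = (141 - 84.7143)/47.6137 = 1.1821

1.1821


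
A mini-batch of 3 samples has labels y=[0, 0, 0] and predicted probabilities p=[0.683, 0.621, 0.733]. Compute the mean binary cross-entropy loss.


L[0] = -ln(1-0.683) = -ln(0.317) = 1.1489
L[1] = -ln(1-0.621) = -ln(0.379) = 0.9702
L[2] = -ln(1-0.733) = -ln(0.267) = 1.3205
mean = (1.1489 + 0.9702 + 1.3205)/3 = 1.1465

1.1465


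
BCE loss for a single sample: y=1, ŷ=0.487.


BCE = -[y·ln(p) + (1-y)·ln(1-p)]
= -1·ln(0.487) - 0
= -ln(0.487) = 0.7195

0.7195


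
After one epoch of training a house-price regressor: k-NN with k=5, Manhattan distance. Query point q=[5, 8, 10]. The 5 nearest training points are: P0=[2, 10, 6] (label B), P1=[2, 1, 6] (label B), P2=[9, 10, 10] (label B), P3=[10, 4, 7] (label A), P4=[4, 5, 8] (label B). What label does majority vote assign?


d(q,P0) = 9  (label B)
d(q,P1) = 14  (label B)
d(q,P2) = 6  (label B)
d(q,P3) = 12  (label A)
d(q,P4) = 6  (label B)
Votes: A=1, B=4
Majority → B

B


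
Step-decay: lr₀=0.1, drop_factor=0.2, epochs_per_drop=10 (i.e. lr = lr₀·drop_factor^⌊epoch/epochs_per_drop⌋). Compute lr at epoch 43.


n_drops = ⌊43/10⌋ = 4
lr = 0.1·0.2^4 = 0.1·0.0016 = 0.00016

0.00016


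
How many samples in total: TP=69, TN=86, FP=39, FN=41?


Total = TP + TN + FP + FN
= 69 + 86 + 39 + 41
= 235
(Predicted positive: 108, predicted negative: 127)

235


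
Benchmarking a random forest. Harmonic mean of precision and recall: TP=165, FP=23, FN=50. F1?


Precision = 165/188 = 0.8777
Recall = 165/215 = 0.7674
F1 = 2·P·R/(P+R) = 2·TP/(2·TP+FP+FN) = 330/(330+23+50) = 330/403 = 0.8189

0.8189


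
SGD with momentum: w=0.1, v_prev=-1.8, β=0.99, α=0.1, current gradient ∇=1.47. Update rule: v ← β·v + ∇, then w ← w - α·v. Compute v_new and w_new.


v_new = 0.99·-1.8 + 1.47 = -1.782 + 1.47 = -0.312
w_new = 0.1 - 0.1·-0.312 = 0.1 + 0.0312 = 0.1312

v_new=-0.312, w_new=0.1312


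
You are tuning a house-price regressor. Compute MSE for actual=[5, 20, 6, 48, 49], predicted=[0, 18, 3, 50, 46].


Squared errors: (5-0)²=25, (20-18)²=4, (6-3)²=9, (48-50)²=4, (49-46)²=9
Sum = 51
MSE = 51/5 = 51/5

51/5


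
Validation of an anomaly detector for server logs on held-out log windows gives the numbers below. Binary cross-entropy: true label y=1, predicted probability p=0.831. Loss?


BCE = -[y·ln(p) + (1-y)·ln(1-p)]
= -1·ln(0.831) - 0
= -ln(0.831) = 0.1851

0.1851


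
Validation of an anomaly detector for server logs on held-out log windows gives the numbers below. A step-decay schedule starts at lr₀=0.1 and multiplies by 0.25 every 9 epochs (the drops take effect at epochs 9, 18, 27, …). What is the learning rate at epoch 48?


n_drops = ⌊48/9⌋ = 5
lr = 0.1·0.25^5 = 0.1·0.0009765625 = 0.00009765625

0.00009765625


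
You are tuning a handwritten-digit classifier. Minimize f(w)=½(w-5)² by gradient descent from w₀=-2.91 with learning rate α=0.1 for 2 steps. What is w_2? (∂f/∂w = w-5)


step 1: grad = -2.91-5 = -7.91; w = -2.91 - 0.1·(-7.91) = -2.119
step 2: grad = -2.119-5 = -7.119; w = -2.119 - 0.1·(-7.119) = -1.4071

-1.4071


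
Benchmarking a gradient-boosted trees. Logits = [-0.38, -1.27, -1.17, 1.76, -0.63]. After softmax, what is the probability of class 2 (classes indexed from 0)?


Exponentials: e^-0.38=0.6839, e^-1.27=0.2808, e^-1.17=0.3104, e^1.76=5.8124, e^-0.63=0.5326
Sum = 7.6201
Softmax = [0.0897, 0.0369, 0.0407, 0.7628, 0.0699]
p[2] = 0.3104/7.6201 = 0.0407

0.0407


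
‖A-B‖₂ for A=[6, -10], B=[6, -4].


d = √((6-6)² + (-10+ 4)²)
  = √(0 + 36)
  = √36 = 6.0

6.0


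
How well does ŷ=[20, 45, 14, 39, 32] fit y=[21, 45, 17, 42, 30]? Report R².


ȳ = 31
SS_res = Σ(y-ŷ)² = 23
SS_tot = Σ(y-ȳ)² = 614
R² = 1 - SS_res/SS_tot = 1 - 0.0375 = 0.9625

0.9625


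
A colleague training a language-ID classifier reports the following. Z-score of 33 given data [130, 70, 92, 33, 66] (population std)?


μ = 78.2, σ = 32.04
z = (33 - 78.2)/32.04 = -1.4107

-1.4107


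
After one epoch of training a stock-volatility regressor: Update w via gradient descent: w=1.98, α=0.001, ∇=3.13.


w_new = w - α·∇
= 1.98 - 0.001·3.13
= 1.98 - 0.00313
= 1.97687

1.97687


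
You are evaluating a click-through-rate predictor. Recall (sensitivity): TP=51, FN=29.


Recall = TP/(TP+FN)
= 51/(51+29)
= 51/80 = 63.75%

63.75%


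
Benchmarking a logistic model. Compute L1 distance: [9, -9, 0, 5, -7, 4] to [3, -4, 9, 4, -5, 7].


d = |9-3| + |-9+ 4| + |0-9| + |5-4| + |-7+ 5| + |4-7|
  = 6 + 5 + 9 + 1 + 2 + 3
  = 26

26


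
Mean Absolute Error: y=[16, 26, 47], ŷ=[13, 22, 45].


Absolute errors: |16-13|=3, |26-22|=4, |47-45|=2
Sum = 9
MAE = 9/3 = 3

3


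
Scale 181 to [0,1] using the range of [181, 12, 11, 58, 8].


min=8, max=181
(181-8)/(181-8) = 173/173 = 1.0

1.0


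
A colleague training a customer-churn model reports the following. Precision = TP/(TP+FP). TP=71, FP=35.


Precision = TP/(TP+FP)
= 71/(71+35)
= 71/106 = 66.98%

66.98%


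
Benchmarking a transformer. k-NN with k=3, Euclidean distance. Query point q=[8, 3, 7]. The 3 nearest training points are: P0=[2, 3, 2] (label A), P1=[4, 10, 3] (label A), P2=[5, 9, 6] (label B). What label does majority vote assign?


d(q,P0) = 7.8102  (label A)
d(q,P1) = 9.0  (label A)
d(q,P2) = 6.7823  (label B)
Votes: A=2, B=1
Majority → A

A


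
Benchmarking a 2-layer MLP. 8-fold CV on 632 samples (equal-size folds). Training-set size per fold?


Fold size = 632/8 = 79
Training per fold = 632 - 79 = 553

553


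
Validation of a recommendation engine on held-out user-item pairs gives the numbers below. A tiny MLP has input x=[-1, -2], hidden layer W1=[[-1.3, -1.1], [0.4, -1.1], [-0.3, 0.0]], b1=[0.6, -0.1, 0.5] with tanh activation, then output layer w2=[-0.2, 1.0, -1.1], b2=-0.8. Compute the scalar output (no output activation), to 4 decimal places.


z1[0] = (-1.3)·(-1) + (-1.1)·(-2) + 0.6 = 4.1
z1[1] = (0.4)·(-1) + (-1.1)·(-2) - 0.1 = 1.7
z1[2] = (-0.3)·(-1) + (0.0)·(-2) + 0.5 = 0.8
h = tanh(z1) = [0.9995, 0.9354, 0.664]
output = (-0.2)·(0.9995) + (1.0)·(0.9354) + (-1.1)·(0.664) - 0.8 = -0.7949

-0.7949


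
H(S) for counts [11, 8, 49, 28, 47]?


Probabilities: [11/143, 8/143, 49/143, 28/143, 47/143] ≈ [0.0769, 0.0559, 0.3427, 0.1958, 0.3287]
H = -((11/143)·log₂(11/143) + (8/143)·log₂(8/143) + (49/143)·log₂(49/143) + (28/143)·log₂(28/143) + (47/143)·log₂(47/143))
  = 2.0351 bits

2.0351 bits


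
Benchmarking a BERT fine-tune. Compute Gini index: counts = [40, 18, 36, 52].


Probabilities: [40/146, 18/146, 36/146, 52/146] ≈ [0.274, 0.1233, 0.2466, 0.3562]
Σpᵢ² = (1600 + 324 + 1296 + 2704)/146² = 5924/21316
Gini = 1 - Σpᵢ² = 1 - 5924/21316 = 0.7221

0.7221


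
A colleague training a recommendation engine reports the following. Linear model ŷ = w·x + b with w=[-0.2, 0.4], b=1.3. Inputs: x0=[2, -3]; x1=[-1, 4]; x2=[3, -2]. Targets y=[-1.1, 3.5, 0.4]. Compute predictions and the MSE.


ŷ0 = (-0.2)·(2) + (0.4)·(-3) + 1.3 = -0.3
ŷ1 = (-0.2)·(-1) + (0.4)·(4) + 1.3 = 3.1
ŷ2 = (-0.2)·(3) + (0.4)·(-2) + 1.3 = -0.1
errors² = [0.64, 0.16, 0.25]
MSE = 1.0500/3 = 0.35

0.35


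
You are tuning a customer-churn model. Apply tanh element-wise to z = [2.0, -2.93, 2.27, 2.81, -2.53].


tanh(2.0) = 0.964
tanh(-2.93) = -0.9943
tanh(2.27) = 0.9789
tanh(2.81) = 0.9928
tanh(-2.53) = -0.9874
result = [0.964, -0.9943, 0.9789, 0.9928, -0.9874]

[0.964, -0.9943, 0.9789, 0.9928, -0.9874]


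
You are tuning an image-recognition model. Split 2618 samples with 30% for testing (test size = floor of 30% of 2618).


Test = ⌊2618·30/100⌋ = 785
Train = 2618 - 785 = 1833

Train: 1833, Test: 785


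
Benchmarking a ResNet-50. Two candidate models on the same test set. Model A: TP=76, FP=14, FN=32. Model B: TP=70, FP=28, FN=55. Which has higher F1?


Model A: P=76/90=0.8444, R=76/108=0.7037, F1=2PR/(P+R)=2TP/(2TP+FP+FN)=152/198=0.7677
Model B: P=70/98=0.7143, R=70/125=0.56, F1=2PR/(P+R)=2TP/(2TP+FP+FN)=140/223=0.6278
0.7677 > 0.6278 → Model A

Model A


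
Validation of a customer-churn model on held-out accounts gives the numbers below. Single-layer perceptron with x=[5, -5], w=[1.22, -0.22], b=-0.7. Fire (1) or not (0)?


z = (5)·(1.22) + (-5)·(-0.22) - 0.7
  = 6.5
step(z) = 1 (z≥0)

1


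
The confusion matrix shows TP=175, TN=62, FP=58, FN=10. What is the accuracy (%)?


Accuracy = (TP+TN)/(TP+TN+FP+FN)
= (175+62)/(305)
= 237/305 = 77.7%

77.7%


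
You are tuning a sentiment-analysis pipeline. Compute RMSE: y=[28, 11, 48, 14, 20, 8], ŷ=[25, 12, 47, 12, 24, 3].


MSE = 56/6 = 9.3333
RMSE = √(56/6) = 3.0551

3.0551


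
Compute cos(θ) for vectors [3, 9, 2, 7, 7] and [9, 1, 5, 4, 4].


A·B = 3·9 + 9·1 + 2·5 + 7·4 + 7·4 = 102
‖A‖ = √192 = 13.8564, ‖B‖ = √139 = 11.7898
cos = 102/(√192·√139) = 102/√26688 = 0.6244

0.6244


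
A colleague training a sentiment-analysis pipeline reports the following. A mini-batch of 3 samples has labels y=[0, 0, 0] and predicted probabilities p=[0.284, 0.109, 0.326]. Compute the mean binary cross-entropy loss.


L[0] = -ln(1-0.284) = -ln(0.716) = 0.3341
L[1] = -ln(1-0.109) = -ln(0.891) = 0.1154
L[2] = -ln(1-0.326) = -ln(0.674) = 0.3945
mean = (0.3341 + 0.1154 + 0.3945)/3 = 0.2813

0.2813


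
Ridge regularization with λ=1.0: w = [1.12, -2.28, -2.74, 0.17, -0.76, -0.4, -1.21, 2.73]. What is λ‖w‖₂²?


‖w‖₂² = (1.12)² + (-2.28)² + (-2.74)² + (0.17)² + (-0.76)² + (-0.4)² + (-1.21)² + (2.73)²
     = 1.2544 + 5.1984 + 7.5076 + 0.0289 + 0.5776 + 0.16 + 1.4641 + 7.4529
     = 23.6439
λ·‖w‖₂² = 1.0·23.6439 = 23.6439

23.6439


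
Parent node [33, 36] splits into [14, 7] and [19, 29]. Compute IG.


Parent = [33, 36], H_parent = 0.9986
H_left = 0.9183 (n=21), H_right = 0.9685 (n=48)
H_children = (21/69)·0.9183 + (48/69)·0.9685 = 0.9532
IG = 0.9986 - 0.9532 = 0.0454

0.0454


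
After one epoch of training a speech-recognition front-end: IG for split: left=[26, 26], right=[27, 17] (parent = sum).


Parent = [53, 43], H_parent = 0.9922
H_left = 1 (n=52), H_right = 0.9624 (n=44)
H_children = (52/96)·1 + (44/96)·0.9624 = 0.9828
IG = 0.9922 - 0.9828 = 0.0094

0.0094


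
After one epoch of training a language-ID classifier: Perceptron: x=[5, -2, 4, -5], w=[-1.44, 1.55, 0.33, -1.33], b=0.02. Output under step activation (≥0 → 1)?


z = (5)·(-1.44) + (-2)·(1.55) + (4)·(0.33) + (-5)·(-1.33) + 0.02
  = -2.31
step(z) = 0 (z<0)

0


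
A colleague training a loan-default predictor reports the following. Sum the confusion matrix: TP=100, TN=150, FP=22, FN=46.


Total = TP + TN + FP + FN
= 100 + 150 + 22 + 46
= 318
(Predicted positive: 122, predicted negative: 196)

318


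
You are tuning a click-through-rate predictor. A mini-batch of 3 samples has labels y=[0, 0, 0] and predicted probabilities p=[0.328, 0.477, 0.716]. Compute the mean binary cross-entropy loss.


L[0] = -ln(1-0.328) = -ln(0.672) = 0.3975
L[1] = -ln(1-0.477) = -ln(0.523) = 0.6482
L[2] = -ln(1-0.716) = -ln(0.284) = 1.2588
mean = (0.3975 + 0.6482 + 1.2588)/3 = 0.7682

0.7682


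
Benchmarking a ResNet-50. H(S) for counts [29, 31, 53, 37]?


Probabilities: [29/150, 31/150, 53/150, 37/150] ≈ [0.1933, 0.2067, 0.3533, 0.2467]
H = -((29/150)·log₂(29/150) + (31/150)·log₂(31/150) + (53/150)·log₂(53/150) + (37/150)·log₂(37/150))
  = 1.9569 bits

1.9569 bits


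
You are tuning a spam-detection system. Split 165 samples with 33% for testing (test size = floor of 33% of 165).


Test = ⌊165·33/100⌋ = 54
Train = 165 - 54 = 111

Train: 111, Test: 54


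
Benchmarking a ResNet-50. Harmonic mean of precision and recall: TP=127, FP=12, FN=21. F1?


Precision = 127/139 = 0.9137
Recall = 127/148 = 0.8581
F1 = 2·P·R/(P+R) = 2·TP/(2·TP+FP+FN) = 254/(254+12+21) = 254/287 = 0.885

0.885


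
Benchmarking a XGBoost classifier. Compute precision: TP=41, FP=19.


Precision = TP/(TP+FP)
= 41/(41+19)
= 41/60 = 68.33%

68.33%


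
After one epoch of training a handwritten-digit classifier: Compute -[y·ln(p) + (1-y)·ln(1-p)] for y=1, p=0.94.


BCE = -[y·ln(p) + (1-y)·ln(1-p)]
= -1·ln(0.94) - 0
= -ln(0.94) = 0.0619

0.0619


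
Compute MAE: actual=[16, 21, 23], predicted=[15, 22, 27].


Absolute errors: |16-15|=1, |21-22|=1, |23-27|=4
Sum = 6
MAE = 6/3 = 2

2


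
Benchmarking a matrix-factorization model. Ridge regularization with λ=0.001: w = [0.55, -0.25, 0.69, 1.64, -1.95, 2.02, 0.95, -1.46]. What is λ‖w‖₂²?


‖w‖₂² = (0.55)² + (-0.25)² + (0.69)² + (1.64)² + (-1.95)² + (2.02)² + (0.95)² + (-1.46)²
     = 0.3025 + 0.0625 + 0.4761 + 2.6896 + 3.8025 + 4.0804 + 0.9025 + 2.1316
     = 14.4477
λ·‖w‖₂² = 0.001·14.4477 = 0.014448

0.014448


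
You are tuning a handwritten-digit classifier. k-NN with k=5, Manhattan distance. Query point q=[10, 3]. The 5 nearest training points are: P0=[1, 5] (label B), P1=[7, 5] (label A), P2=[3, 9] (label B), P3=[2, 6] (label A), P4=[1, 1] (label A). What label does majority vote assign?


d(q,P0) = 11  (label B)
d(q,P1) = 5  (label A)
d(q,P2) = 13  (label B)
d(q,P3) = 11  (label A)
d(q,P4) = 11  (label A)
Votes: A=3, B=2
Majority → A

A


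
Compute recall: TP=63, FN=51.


Recall = TP/(TP+FN)
= 63/(63+51)
= 63/114 = 55.26%

55.26%


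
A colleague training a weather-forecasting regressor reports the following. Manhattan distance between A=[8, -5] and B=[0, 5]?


d = |8-0| + |-5-5|
  = 8 + 10
  = 18

18


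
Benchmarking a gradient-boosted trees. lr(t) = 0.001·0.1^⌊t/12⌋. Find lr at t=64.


n_drops = ⌊64/12⌋ = 5
lr = 0.001·0.1^5 = 0.001·0.00001 = 0.00000001

0.00000001


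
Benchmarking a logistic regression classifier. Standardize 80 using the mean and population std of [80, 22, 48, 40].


μ = 47.5, σ = 20.994
z = (80 - 47.5)/20.994 = 1.5481

1.5481


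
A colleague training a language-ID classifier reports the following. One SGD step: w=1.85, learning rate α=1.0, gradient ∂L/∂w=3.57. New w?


w_new = w - α·∇
= 1.85 - 1.0·3.57
= 1.85 - 3.57
= -1.72

-1.72


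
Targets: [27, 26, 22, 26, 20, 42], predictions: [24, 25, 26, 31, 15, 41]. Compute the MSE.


Squared errors: (27-24)²=9, (26-25)²=1, (22-26)²=16, (26-31)²=25, (20-15)²=25, (42-41)²=1
Sum = 77
MSE = 77/6 = 77/6

77/6


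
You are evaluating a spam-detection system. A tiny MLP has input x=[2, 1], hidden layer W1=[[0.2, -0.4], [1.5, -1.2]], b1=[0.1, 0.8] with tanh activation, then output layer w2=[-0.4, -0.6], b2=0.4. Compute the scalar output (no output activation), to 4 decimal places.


z1[0] = (0.2)·(2) + (-0.4)·(1) + 0.1 = 0.1
z1[1] = (1.5)·(2) + (-1.2)·(1) + 0.8 = 2.6
h = tanh(z1) = [0.0997, 0.989]
output = (-0.4)·(0.0997) + (-0.6)·(0.989) + 0.4 = -0.2333

-0.2333


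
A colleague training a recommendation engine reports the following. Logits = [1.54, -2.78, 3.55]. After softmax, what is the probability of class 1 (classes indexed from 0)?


Exponentials: e^1.54=4.6646, e^-2.78=0.062, e^3.55=34.8133
Sum = 39.5399
Softmax = [0.118, 0.0016, 0.8805]
p[1] = 0.062/39.5399 = 0.0016

0.0016


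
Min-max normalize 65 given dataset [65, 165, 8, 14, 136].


min=8, max=165
(65-8)/(165-8) = 57/157 = 0.3631

0.3631


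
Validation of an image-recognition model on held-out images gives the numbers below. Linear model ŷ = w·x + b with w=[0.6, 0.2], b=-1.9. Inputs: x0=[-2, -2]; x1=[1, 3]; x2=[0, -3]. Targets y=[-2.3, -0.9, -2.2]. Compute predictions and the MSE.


ŷ0 = (0.6)·(-2) + (0.2)·(-2) - 1.9 = -3.5
ŷ1 = (0.6)·(1) + (0.2)·(3) - 1.9 = -0.7
ŷ2 = (0.6)·(0) + (0.2)·(-3) - 1.9 = -2.5
errors² = [1.44, 0.04, 0.09]
MSE = 1.5700/3 = 0.5233

0.5233


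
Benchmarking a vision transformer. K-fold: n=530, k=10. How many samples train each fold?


Fold size = 530/10 = 53
Training per fold = 530 - 53 = 477

477


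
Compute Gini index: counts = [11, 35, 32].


Probabilities: [11/78, 35/78, 32/78] ≈ [0.141, 0.4487, 0.4103]
Σpᵢ² = (121 + 1225 + 1024)/78² = 2370/6084
Gini = 1 - Σpᵢ² = 1 - 2370/6084 = 0.6105

0.6105
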